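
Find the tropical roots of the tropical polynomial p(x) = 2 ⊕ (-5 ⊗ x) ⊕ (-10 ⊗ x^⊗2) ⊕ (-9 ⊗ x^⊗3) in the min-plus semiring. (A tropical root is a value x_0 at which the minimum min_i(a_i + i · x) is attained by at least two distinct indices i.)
Roots: {-1, 5, 7}

Each tropical root is a break point of the lower envelope of the lines y = a_i + i · x (there are 4 lines, with slopes 0, 1, ..., 3). Only the lines that attain the minimum somewhere contribute to roots; other lines are dominated. Here the surviving (envelope) indices are i = 3, i = 2, i = 1, i = 0.
Intersections between consecutive envelope lines give the roots: for adjacent envelope indices i < j the intersection is x = (a_i − a_j) / (j − i). Reading off the sorted break points: {-1, 5, 7}.
Verification: at each break x_0, at least two indices attain the minimum of min_i(a_i + i · x_0).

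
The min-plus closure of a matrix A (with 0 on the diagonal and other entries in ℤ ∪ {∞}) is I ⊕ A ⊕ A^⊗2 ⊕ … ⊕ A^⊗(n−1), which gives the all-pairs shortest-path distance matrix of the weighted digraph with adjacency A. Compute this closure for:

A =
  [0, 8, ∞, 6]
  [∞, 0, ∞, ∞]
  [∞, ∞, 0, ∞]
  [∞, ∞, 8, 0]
Closure =
  [0, 8, 14, 6]
  [∞, 0, ∞, ∞]
  [∞, ∞, 0, ∞]
  [∞, ∞, 8, 0]

This is the Floyd-Warshall all-pairs shortest-path computation. For each intermediate vertex k = 0, 1, …, 3, update dist[i][j] ← min(dist[i][j], dist[i][k] + dist[k][j]). The final matrix gives, for each (i, j), the minimum total weight of any directed path from i to j (possibly empty when i = j).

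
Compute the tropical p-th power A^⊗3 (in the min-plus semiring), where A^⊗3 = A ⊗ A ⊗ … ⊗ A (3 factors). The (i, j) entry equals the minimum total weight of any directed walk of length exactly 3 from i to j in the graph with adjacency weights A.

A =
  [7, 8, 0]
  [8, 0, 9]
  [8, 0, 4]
A^⊗3 =
  [8, 0, 8]
  [8, 0, 8]
  [8, 0, 8]

Each entry (A^⊗3)_ij equals the minimum over all length-3 walks i = v_0 → v_1 → … → v_3 = j of Σ_t A[v_t][v_{t+1}]. For example, for (i, j) = (0, 2) we minimise over 9 possible intermediate vertex sequences; the minimum is 8, attained along the walk 0 → 2 → 0 → 2.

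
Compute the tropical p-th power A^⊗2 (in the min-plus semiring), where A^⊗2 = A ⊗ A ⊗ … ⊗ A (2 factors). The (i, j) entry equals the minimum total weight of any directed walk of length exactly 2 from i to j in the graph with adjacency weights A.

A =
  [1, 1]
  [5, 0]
A^⊗2 =
  [2, 1]
  [5, 0]

Each entry (A^⊗2)_ij equals the minimum over all length-2 walks i = v_0 → v_1 → … → v_2 = j of Σ_t A[v_t][v_{t+1}]. For example, for (i, j) = (0, 1) we minimise over 2 possible intermediate vertex sequences; the minimum is 1, attained along the walk 0 → 1 → 1.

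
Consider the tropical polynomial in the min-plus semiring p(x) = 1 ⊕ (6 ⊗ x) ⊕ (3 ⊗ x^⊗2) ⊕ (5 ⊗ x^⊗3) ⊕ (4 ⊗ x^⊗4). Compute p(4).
p(4) = 1

A tropical monomial a ⊗ x^⊗i evaluates to a + i · x. Evaluating each term at x = 4:
  Term 0 contributes 1 + 0 · 4 = 1
  Term 1 contributes 6 + 1 · 4 = 10
  Term 2 contributes 3 + 2 · 4 = 11
  Term 3 contributes 5 + 3 · 4 = 17
  Term 4 contributes 4 + 4 · 4 = 20
p(4) = ⊕ of these = min[1, 10, 11, 17, 20] = 1.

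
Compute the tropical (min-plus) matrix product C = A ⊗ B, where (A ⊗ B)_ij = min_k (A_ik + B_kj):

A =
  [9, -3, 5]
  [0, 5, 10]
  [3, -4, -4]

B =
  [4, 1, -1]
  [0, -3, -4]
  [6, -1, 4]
A ⊗ B =
  [-3, -6, -7]
  [4, 1, -1]
  [-4, -7, -8]

Apply the min-plus product entry-by-entry:
  C[0][0] = min over k of (A[0][0] + B[0][0] = 9 + 4 = 13, A[0][1] + B[1][0] = -3 + 0 = -3, A[0][2] + B[2][0] = 5 + 6 = 11) = -3 (attained at k = 1)
  C[0][1] = min over k of (A[0][0] + B[0][1] = 9 + 1 = 10, A[0][1] + B[1][1] = -3 + -3 = -6, A[0][2] + B[2][1] = 5 + -1 = 4) = -6 (attained at k = 1)
  C[0][2] = min over k of (A[0][0] + B[0][2] = 9 + -1 = 8, A[0][1] + B[1][2] = -3 + -4 = -7, A[0][2] + B[2][2] = 5 + 4 = 9) = -7 (attained at k = 1)
  C[1][0] = min over k of (A[1][0] + B[0][0] = 0 + 4 = 4, A[1][1] + B[1][0] = 5 + 0 = 5, A[1][2] + B[2][0] = 10 + 6 = 16) = 4 (attained at k = 0)
  C[1][1] = min over k of (A[1][0] + B[0][1] = 0 + 1 = 1, A[1][1] + B[1][1] = 5 + -3 = 2, A[1][2] + B[2][1] = 10 + -1 = 9) = 1 (attained at k = 0)
  C[1][2] = min over k of (A[1][0] + B[0][2] = 0 + -1 = -1, A[1][1] + B[1][2] = 5 + -4 = 1, A[1][2] + B[2][2] = 10 + 4 = 14) = -1 (attained at k = 0)
  C[2][0] = min over k of (A[2][0] + B[0][0] = 3 + 4 = 7, A[2][1] + B[1][0] = -4 + 0 = -4, A[2][2] + B[2][0] = -4 + 6 = 2) = -4 (attained at k = 1)
  C[2][1] = min over k of (A[2][0] + B[0][1] = 3 + 1 = 4, A[2][1] + B[1][1] = -4 + -3 = -7, A[2][2] + B[2][1] = -4 + -1 = -5) = -7 (attained at k = 1)
  C[2][2] = min over k of (A[2][0] + B[0][2] = 3 + -1 = 2, A[2][1] + B[1][2] = -4 + -4 = -8, A[2][2] + B[2][2] = -4 + 4 = 0) = -8 (attained at k = 1)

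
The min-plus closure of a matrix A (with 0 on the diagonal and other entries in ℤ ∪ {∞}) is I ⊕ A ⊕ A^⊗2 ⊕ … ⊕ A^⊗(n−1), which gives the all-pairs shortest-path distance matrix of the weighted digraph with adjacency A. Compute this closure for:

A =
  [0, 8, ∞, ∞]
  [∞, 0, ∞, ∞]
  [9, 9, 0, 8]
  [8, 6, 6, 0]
Closure =
  [0, 8, ∞, ∞]
  [∞, 0, ∞, ∞]
  [9, 9, 0, 8]
  [8, 6, 6, 0]

This is the Floyd-Warshall all-pairs shortest-path computation. For each intermediate vertex k = 0, 1, …, 3, update dist[i][j] ← min(dist[i][j], dist[i][k] + dist[k][j]). The final matrix gives, for each (i, j), the minimum total weight of any directed path from i to j (possibly empty when i = j).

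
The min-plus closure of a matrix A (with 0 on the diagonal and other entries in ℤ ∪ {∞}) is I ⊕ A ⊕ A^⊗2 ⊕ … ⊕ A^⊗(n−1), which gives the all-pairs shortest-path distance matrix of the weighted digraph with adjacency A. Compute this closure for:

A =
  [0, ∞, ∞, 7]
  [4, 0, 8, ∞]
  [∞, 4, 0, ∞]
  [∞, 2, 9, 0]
Closure =
  [0, 9, 16, 7]
  [4, 0, 8, 11]
  [8, 4, 0, 15]
  [6, 2, 9, 0]

This is the Floyd-Warshall all-pairs shortest-path computation. For each intermediate vertex k = 0, 1, …, 3, update dist[i][j] ← min(dist[i][j], dist[i][k] + dist[k][j]). The final matrix gives, for each (i, j), the minimum total weight of any directed path from i to j (possibly empty when i = j).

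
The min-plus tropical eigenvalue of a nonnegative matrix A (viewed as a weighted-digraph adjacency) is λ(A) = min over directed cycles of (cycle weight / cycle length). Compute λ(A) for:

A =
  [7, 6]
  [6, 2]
λ(A) = 2

Enumerate directed cycles and compute their means (weight / length). Sample:
  cycle 0 → 0: weight = 7, length = 1, mean = 7/1 ≈ 7.000
  cycle 1 → 1: weight = 2, length = 1, mean = 2/1 ≈ 2.000
  cycle 0 → 1 → 0: weight = 12, length = 2, mean = 12/2 ≈ 6.000
  cycle 1 → 0 → 1: weight = 12, length = 2, mean = 12/2 ≈ 6.000
Minimum mean = 2.000, attained e.g. along the cycle 1 → 1 with weight 2 and length 1. So λ(A) = 2/1 = 2.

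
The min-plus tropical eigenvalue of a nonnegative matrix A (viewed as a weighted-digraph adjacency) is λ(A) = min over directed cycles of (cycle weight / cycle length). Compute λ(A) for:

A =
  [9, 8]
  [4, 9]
λ(A) = 6

Enumerate directed cycles and compute their means (weight / length). Sample:
  cycle 0 → 0: weight = 9, length = 1, mean = 9/1 ≈ 9.000
  cycle 1 → 1: weight = 9, length = 1, mean = 9/1 ≈ 9.000
  cycle 0 → 1 → 0: weight = 12, length = 2, mean = 12/2 ≈ 6.000
  cycle 1 → 0 → 1: weight = 12, length = 2, mean = 12/2 ≈ 6.000
Minimum mean = 6.000, attained e.g. along the cycle 0 → 1 → 0 with weight 12 and length 2. So λ(A) = 12/2 = 6.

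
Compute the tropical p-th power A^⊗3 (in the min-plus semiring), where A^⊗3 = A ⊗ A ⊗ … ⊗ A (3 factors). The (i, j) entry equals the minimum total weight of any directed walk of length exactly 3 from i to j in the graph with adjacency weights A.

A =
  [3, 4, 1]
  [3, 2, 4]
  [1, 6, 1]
A^⊗3 =
  [3, 6, 3]
  [5, 6, 5]
  [3, 6, 3]

Each entry (A^⊗3)_ij equals the minimum over all length-3 walks i = v_0 → v_1 → … → v_3 = j of Σ_t A[v_t][v_{t+1}]. For example, for (i, j) = (0, 2) we minimise over 9 possible intermediate vertex sequences; the minimum is 3, attained along the walk 0 → 2 → 0 → 2.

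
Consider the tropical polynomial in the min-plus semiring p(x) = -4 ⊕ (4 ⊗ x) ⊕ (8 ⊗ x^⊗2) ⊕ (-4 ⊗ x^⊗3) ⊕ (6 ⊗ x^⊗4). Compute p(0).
p(0) = -4

A tropical monomial a ⊗ x^⊗i evaluates to a + i · x. Evaluating each term at x = 0:
  Term 0 contributes -4 + 0 · 0 = -4
  Term 1 contributes 4 + 1 · 0 = 4
  Term 2 contributes 8 + 2 · 0 = 8
  Term 3 contributes -4 + 3 · 0 = -4
  Term 4 contributes 6 + 4 · 0 = 6
p(0) = ⊕ of these = min[-4, 4, 8, -4, 6] = -4.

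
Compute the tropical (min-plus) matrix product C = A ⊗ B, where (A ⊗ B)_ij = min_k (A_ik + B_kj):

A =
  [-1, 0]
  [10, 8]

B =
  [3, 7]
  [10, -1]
A ⊗ B =
  [2, -1]
  [13, 7]

Apply the min-plus product entry-by-entry:
  C[0][0] = min over k of (A[0][0] + B[0][0] = -1 + 3 = 2, A[0][1] + B[1][0] = 0 + 10 = 10) = 2 (attained at k = 0)
  C[0][1] = min over k of (A[0][0] + B[0][1] = -1 + 7 = 6, A[0][1] + B[1][1] = 0 + -1 = -1) = -1 (attained at k = 1)
  C[1][0] = min over k of (A[1][0] + B[0][0] = 10 + 3 = 13, A[1][1] + B[1][0] = 8 + 10 = 18) = 13 (attained at k = 0)
  C[1][1] = min over k of (A[1][0] + B[0][1] = 10 + 7 = 17, A[1][1] + B[1][1] = 8 + -1 = 7) = 7 (attained at k = 1)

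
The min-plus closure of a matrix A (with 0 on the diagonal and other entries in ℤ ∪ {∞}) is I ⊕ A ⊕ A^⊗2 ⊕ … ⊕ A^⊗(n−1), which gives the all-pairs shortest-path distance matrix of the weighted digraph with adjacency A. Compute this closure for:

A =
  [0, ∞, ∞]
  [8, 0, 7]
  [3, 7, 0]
Closure =
  [0, ∞, ∞]
  [8, 0, 7]
  [3, 7, 0]

This is the Floyd-Warshall all-pairs shortest-path computation. For each intermediate vertex k = 0, 1, …, 2, update dist[i][j] ← min(dist[i][j], dist[i][k] + dist[k][j]). The final matrix gives, for each (i, j), the minimum total weight of any directed path from i to j (possibly empty when i = j).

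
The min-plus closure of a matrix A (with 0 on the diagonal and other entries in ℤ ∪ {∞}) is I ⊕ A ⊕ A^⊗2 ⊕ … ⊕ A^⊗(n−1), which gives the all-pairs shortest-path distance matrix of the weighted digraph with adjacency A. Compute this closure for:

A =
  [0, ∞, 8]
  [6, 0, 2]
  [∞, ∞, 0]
Closure =
  [0, ∞, 8]
  [6, 0, 2]
  [∞, ∞, 0]

This is the Floyd-Warshall all-pairs shortest-path computation. For each intermediate vertex k = 0, 1, …, 2, update dist[i][j] ← min(dist[i][j], dist[i][k] + dist[k][j]). The final matrix gives, for each (i, j), the minimum total weight of any directed path from i to j (possibly empty when i = j).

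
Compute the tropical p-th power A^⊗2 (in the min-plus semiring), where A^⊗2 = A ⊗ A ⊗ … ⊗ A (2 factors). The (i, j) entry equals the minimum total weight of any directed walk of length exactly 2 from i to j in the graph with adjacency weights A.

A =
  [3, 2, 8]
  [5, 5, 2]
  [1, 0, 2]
A^⊗2 =
  [6, 5, 4]
  [3, 2, 4]
  [3, 2, 2]

Each entry (A^⊗2)_ij equals the minimum over all length-2 walks i = v_0 → v_1 → … → v_2 = j of Σ_t A[v_t][v_{t+1}]. For example, for (i, j) = (0, 2) we minimise over 3 possible intermediate vertex sequences; the minimum is 4, attained along the walk 0 → 1 → 2.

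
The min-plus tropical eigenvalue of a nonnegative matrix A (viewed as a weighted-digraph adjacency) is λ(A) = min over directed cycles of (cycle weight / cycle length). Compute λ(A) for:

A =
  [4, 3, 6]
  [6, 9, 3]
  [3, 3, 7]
λ(A) = 3

Enumerate directed cycles and compute their means (weight / length). Sample:
  cycle 0 → 0: weight = 4, length = 1, mean = 4/1 ≈ 4.000
  cycle 1 → 1: weight = 9, length = 1, mean = 9/1 ≈ 9.000
  cycle 2 → 2: weight = 7, length = 1, mean = 7/1 ≈ 7.000
  cycle 0 → 1 → 0: weight = 9, length = 2, mean = 9/2 ≈ 4.500
  cycle 0 → 2 → 0: weight = 9, length = 2, mean = 9/2 ≈ 4.500
  cycle 1 → 0 → 1: weight = 9, length = 2, mean = 9/2 ≈ 4.500
Minimum mean = 3.000, attained e.g. along the cycle 1 → 2 → 1 with weight 6 and length 2. So λ(A) = 6/2 = 3.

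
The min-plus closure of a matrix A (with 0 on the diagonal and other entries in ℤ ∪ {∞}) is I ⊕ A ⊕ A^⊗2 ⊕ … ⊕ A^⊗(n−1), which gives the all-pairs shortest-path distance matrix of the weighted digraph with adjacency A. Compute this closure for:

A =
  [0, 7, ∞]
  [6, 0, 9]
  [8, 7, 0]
Closure =
  [0, 7, 16]
  [6, 0, 9]
  [8, 7, 0]

This is the Floyd-Warshall all-pairs shortest-path computation. For each intermediate vertex k = 0, 1, …, 2, update dist[i][j] ← min(dist[i][j], dist[i][k] + dist[k][j]). The final matrix gives, for each (i, j), the minimum total weight of any directed path from i to j (possibly empty when i = j).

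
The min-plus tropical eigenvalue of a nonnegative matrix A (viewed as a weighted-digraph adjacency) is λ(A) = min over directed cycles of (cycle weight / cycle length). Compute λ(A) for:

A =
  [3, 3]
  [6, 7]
λ(A) = 3

Enumerate directed cycles and compute their means (weight / length). Sample:
  cycle 0 → 0: weight = 3, length = 1, mean = 3/1 ≈ 3.000
  cycle 1 → 1: weight = 7, length = 1, mean = 7/1 ≈ 7.000
  cycle 0 → 1 → 0: weight = 9, length = 2, mean = 9/2 ≈ 4.500
  cycle 1 → 0 → 1: weight = 9, length = 2, mean = 9/2 ≈ 4.500
Minimum mean = 3.000, attained e.g. along the cycle 0 → 0 with weight 3 and length 1. So λ(A) = 3/1 = 3.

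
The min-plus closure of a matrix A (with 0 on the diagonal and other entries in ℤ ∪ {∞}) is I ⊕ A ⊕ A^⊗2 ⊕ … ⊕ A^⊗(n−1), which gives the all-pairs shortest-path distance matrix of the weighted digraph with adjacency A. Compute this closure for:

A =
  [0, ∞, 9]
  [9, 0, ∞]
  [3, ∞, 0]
Closure =
  [0, ∞, 9]
  [9, 0, 18]
  [3, ∞, 0]

This is the Floyd-Warshall all-pairs shortest-path computation. For each intermediate vertex k = 0, 1, …, 2, update dist[i][j] ← min(dist[i][j], dist[i][k] + dist[k][j]). The final matrix gives, for each (i, j), the minimum total weight of any directed path from i to j (possibly empty when i = j).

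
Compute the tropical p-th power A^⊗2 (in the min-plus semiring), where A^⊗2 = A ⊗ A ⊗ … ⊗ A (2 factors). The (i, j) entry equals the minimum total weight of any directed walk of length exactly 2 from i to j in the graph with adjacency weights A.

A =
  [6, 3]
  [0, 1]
A^⊗2 =
  [3, 4]
  [1, 2]

Each entry (A^⊗2)_ij equals the minimum over all length-2 walks i = v_0 → v_1 → … → v_2 = j of Σ_t A[v_t][v_{t+1}]. For example, for (i, j) = (0, 1) we minimise over 2 possible intermediate vertex sequences; the minimum is 4, attained along the walk 0 → 1 → 1.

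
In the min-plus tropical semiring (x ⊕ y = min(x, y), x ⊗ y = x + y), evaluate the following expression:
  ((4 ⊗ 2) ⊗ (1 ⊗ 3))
((4 ⊗ 2) ⊗ (1 ⊗ 3)) = 10

Expand innermost to outermost. Recall ⊕ takes the minimum of its arguments and ⊗ takes their sum. Working out the expression ((4 ⊗ 2) ⊗ (1 ⊗ 3)) gives 10.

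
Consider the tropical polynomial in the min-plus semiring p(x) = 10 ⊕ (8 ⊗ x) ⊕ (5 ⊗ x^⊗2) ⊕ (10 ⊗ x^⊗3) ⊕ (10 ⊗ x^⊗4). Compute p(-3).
p(-3) = -2

A tropical monomial a ⊗ x^⊗i evaluates to a + i · x. Evaluating each term at x = -3:
  Term 0 contributes 10 + 0 · -3 = 10
  Term 1 contributes 8 + 1 · -3 = 5
  Term 2 contributes 5 + 2 · -3 = -1
  Term 3 contributes 10 + 3 · -3 = 1
  Term 4 contributes 10 + 4 · -3 = -2
p(-3) = ⊕ of these = min[10, 5, -1, 1, -2] = -2.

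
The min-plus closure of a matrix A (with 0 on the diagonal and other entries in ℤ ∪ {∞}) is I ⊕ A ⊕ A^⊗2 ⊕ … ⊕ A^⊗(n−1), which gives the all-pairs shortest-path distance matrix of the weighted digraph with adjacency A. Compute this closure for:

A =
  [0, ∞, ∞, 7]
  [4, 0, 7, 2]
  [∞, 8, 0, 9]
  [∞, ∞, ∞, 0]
Closure =
  [0, ∞, ∞, 7]
  [4, 0, 7, 2]
  [12, 8, 0, 9]
  [∞, ∞, ∞, 0]

This is the Floyd-Warshall all-pairs shortest-path computation. For each intermediate vertex k = 0, 1, …, 3, update dist[i][j] ← min(dist[i][j], dist[i][k] + dist[k][j]). The final matrix gives, for each (i, j), the minimum total weight of any directed path from i to j (possibly empty when i = j).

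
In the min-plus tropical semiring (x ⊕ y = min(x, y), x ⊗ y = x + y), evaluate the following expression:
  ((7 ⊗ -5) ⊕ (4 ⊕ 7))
((7 ⊗ -5) ⊕ (4 ⊕ 7)) = 2

Expand innermost to outermost. Recall ⊕ takes the minimum of its arguments and ⊗ takes their sum. Working out the expression ((7 ⊗ -5) ⊕ (4 ⊕ 7)) gives 2.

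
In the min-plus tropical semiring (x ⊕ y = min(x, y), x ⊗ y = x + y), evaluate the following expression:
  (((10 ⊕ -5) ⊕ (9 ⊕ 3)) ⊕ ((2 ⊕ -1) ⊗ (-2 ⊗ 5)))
(((10 ⊕ -5) ⊕ (9 ⊕ 3)) ⊕ ((2 ⊕ -1) ⊗ (-2 ⊗ 5))) = -5

Expand innermost to outermost. Recall ⊕ takes the minimum of its arguments and ⊗ takes their sum. Working out the expression (((10 ⊕ -5) ⊕ (9 ⊕ 3)) ⊕ ((2 ⊕ -1) ⊗ (-2 ⊗ 5))) gives -5.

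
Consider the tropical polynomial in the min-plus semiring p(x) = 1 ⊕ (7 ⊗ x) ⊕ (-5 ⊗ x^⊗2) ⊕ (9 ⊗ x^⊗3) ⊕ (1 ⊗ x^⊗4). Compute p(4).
p(4) = 1

A tropical monomial a ⊗ x^⊗i evaluates to a + i · x. Evaluating each term at x = 4:
  Term 0 contributes 1 + 0 · 4 = 1
  Term 1 contributes 7 + 1 · 4 = 11
  Term 2 contributes -5 + 2 · 4 = 3
  Term 3 contributes 9 + 3 · 4 = 21
  Term 4 contributes 1 + 4 · 4 = 17
p(4) = ⊕ of these = min[1, 11, 3, 21, 17] = 1.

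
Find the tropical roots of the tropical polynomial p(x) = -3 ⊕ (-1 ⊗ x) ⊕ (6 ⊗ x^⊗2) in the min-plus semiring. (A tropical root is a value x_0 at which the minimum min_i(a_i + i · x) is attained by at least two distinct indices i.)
Roots: {-7, -2}

Each tropical root is a break point of the lower envelope of the lines y = a_i + i · x (there are 3 lines, with slopes 0, 1, ..., 2). Only the lines that attain the minimum somewhere contribute to roots; other lines are dominated. Here the surviving (envelope) indices are i = 2, i = 1, i = 0.
Intersections between consecutive envelope lines give the roots: for adjacent envelope indices i < j the intersection is x = (a_i − a_j) / (j − i). Reading off the sorted break points: {-7, -2}.
Verification: at each break x_0, at least two indices attain the minimum of min_i(a_i + i · x_0).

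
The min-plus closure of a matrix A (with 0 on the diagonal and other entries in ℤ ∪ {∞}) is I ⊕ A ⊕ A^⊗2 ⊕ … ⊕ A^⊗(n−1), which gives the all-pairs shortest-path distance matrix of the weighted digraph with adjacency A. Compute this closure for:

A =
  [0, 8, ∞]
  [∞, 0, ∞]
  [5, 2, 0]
Closure =
  [0, 8, ∞]
  [∞, 0, ∞]
  [5, 2, 0]

This is the Floyd-Warshall all-pairs shortest-path computation. For each intermediate vertex k = 0, 1, …, 2, update dist[i][j] ← min(dist[i][j], dist[i][k] + dist[k][j]). The final matrix gives, for each (i, j), the minimum total weight of any directed path from i to j (possibly empty when i = j).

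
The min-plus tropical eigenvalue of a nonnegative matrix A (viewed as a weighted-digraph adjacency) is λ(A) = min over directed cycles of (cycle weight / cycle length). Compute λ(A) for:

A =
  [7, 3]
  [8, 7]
λ(A) = 11/2

Enumerate directed cycles and compute their means (weight / length). Sample:
  cycle 0 → 0: weight = 7, length = 1, mean = 7/1 ≈ 7.000
  cycle 1 → 1: weight = 7, length = 1, mean = 7/1 ≈ 7.000
  cycle 0 → 1 → 0: weight = 11, length = 2, mean = 11/2 ≈ 5.500
  cycle 1 → 0 → 1: weight = 11, length = 2, mean = 11/2 ≈ 5.500
Minimum mean = 5.500, attained e.g. along the cycle 0 → 1 → 0 with weight 11 and length 2. So λ(A) = 11/2 = 11/2.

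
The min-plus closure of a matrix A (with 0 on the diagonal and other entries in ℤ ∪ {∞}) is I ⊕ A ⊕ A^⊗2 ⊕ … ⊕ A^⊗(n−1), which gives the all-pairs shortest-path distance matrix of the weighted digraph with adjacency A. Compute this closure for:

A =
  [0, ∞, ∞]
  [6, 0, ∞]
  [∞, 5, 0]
Closure =
  [0, ∞, ∞]
  [6, 0, ∞]
  [11, 5, 0]

This is the Floyd-Warshall all-pairs shortest-path computation. For each intermediate vertex k = 0, 1, …, 2, update dist[i][j] ← min(dist[i][j], dist[i][k] + dist[k][j]). The final matrix gives, for each (i, j), the minimum total weight of any directed path from i to j (possibly empty when i = j).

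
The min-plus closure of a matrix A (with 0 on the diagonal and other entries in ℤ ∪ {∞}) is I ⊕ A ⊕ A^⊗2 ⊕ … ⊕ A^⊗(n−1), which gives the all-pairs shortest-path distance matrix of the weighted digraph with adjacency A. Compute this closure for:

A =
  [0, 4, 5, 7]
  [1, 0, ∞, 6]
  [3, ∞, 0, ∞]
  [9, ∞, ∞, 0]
Closure =
  [0, 4, 5, 7]
  [1, 0, 6, 6]
  [3, 7, 0, 10]
  [9, 13, 14, 0]

This is the Floyd-Warshall all-pairs shortest-path computation. For each intermediate vertex k = 0, 1, …, 3, update dist[i][j] ← min(dist[i][j], dist[i][k] + dist[k][j]). The final matrix gives, for each (i, j), the minimum total weight of any directed path from i to j (possibly empty when i = j).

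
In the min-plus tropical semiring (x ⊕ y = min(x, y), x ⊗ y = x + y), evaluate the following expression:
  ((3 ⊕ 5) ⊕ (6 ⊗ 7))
((3 ⊕ 5) ⊕ (6 ⊗ 7)) = 3

Expand innermost to outermost. Recall ⊕ takes the minimum of its arguments and ⊗ takes their sum. Working out the expression ((3 ⊕ 5) ⊕ (6 ⊗ 7)) gives 3.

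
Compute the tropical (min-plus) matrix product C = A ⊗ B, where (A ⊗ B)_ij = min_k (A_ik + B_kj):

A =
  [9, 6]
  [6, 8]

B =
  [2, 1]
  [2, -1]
A ⊗ B =
  [8, 5]
  [8, 7]

Apply the min-plus product entry-by-entry:
  C[0][0] = min over k of (A[0][0] + B[0][0] = 9 + 2 = 11, A[0][1] + B[1][0] = 6 + 2 = 8) = 8 (attained at k = 1)
  C[0][1] = min over k of (A[0][0] + B[0][1] = 9 + 1 = 10, A[0][1] + B[1][1] = 6 + -1 = 5) = 5 (attained at k = 1)
  C[1][0] = min over k of (A[1][0] + B[0][0] = 6 + 2 = 8, A[1][1] + B[1][0] = 8 + 2 = 10) = 8 (attained at k = 0)
  C[1][1] = min over k of (A[1][0] + B[0][1] = 6 + 1 = 7, A[1][1] + B[1][1] = 8 + -1 = 7) = 7 (attained at k = 0)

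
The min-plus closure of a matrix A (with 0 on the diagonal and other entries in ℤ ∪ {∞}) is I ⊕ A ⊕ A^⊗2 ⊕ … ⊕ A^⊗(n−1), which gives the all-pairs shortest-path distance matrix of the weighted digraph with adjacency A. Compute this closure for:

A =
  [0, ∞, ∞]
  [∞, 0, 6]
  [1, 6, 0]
Closure =
  [0, ∞, ∞]
  [7, 0, 6]
  [1, 6, 0]

This is the Floyd-Warshall all-pairs shortest-path computation. For each intermediate vertex k = 0, 1, …, 2, update dist[i][j] ← min(dist[i][j], dist[i][k] + dist[k][j]). The final matrix gives, for each (i, j), the minimum total weight of any directed path from i to j (possibly empty when i = j).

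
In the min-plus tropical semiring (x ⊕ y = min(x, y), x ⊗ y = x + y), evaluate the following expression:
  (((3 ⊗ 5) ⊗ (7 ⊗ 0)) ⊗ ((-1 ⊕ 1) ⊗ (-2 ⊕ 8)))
(((3 ⊗ 5) ⊗ (7 ⊗ 0)) ⊗ ((-1 ⊕ 1) ⊗ (-2 ⊕ 8))) = 12

Expand innermost to outermost. Recall ⊕ takes the minimum of its arguments and ⊗ takes their sum. Working out the expression (((3 ⊗ 5) ⊗ (7 ⊗ 0)) ⊗ ((-1 ⊕ 1) ⊗ (-2 ⊕ 8))) gives 12.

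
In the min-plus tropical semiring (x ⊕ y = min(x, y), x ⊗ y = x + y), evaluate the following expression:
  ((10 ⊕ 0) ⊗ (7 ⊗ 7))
((10 ⊕ 0) ⊗ (7 ⊗ 7)) = 14

Expand innermost to outermost. Recall ⊕ takes the minimum of its arguments and ⊗ takes their sum. Working out the expression ((10 ⊕ 0) ⊗ (7 ⊗ 7)) gives 14.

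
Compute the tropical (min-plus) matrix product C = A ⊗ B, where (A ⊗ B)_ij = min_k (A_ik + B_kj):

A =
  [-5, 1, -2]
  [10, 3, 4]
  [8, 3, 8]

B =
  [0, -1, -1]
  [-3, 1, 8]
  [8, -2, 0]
A ⊗ B =
  [-5, -6, -6]
  [0, 2, 4]
  [0, 4, 7]

Apply the min-plus product entry-by-entry:
  C[0][0] = min over k of (A[0][0] + B[0][0] = -5 + 0 = -5, A[0][1] + B[1][0] = 1 + -3 = -2, A[0][2] + B[2][0] = -2 + 8 = 6) = -5 (attained at k = 0)
  C[0][1] = min over k of (A[0][0] + B[0][1] = -5 + -1 = -6, A[0][1] + B[1][1] = 1 + 1 = 2, A[0][2] + B[2][1] = -2 + -2 = -4) = -6 (attained at k = 0)
  C[0][2] = min over k of (A[0][0] + B[0][2] = -5 + -1 = -6, A[0][1] + B[1][2] = 1 + 8 = 9, A[0][2] + B[2][2] = -2 + 0 = -2) = -6 (attained at k = 0)
  C[1][0] = min over k of (A[1][0] + B[0][0] = 10 + 0 = 10, A[1][1] + B[1][0] = 3 + -3 = 0, A[1][2] + B[2][0] = 4 + 8 = 12) = 0 (attained at k = 1)
  C[1][1] = min over k of (A[1][0] + B[0][1] = 10 + -1 = 9, A[1][1] + B[1][1] = 3 + 1 = 4, A[1][2] + B[2][1] = 4 + -2 = 2) = 2 (attained at k = 2)
  C[1][2] = min over k of (A[1][0] + B[0][2] = 10 + -1 = 9, A[1][1] + B[1][2] = 3 + 8 = 11, A[1][2] + B[2][2] = 4 + 0 = 4) = 4 (attained at k = 2)
  C[2][0] = min over k of (A[2][0] + B[0][0] = 8 + 0 = 8, A[2][1] + B[1][0] = 3 + -3 = 0, A[2][2] + B[2][0] = 8 + 8 = 16) = 0 (attained at k = 1)
  C[2][1] = min over k of (A[2][0] + B[0][1] = 8 + -1 = 7, A[2][1] + B[1][1] = 3 + 1 = 4, A[2][2] + B[2][1] = 8 + -2 = 6) = 4 (attained at k = 1)
  C[2][2] = min over k of (A[2][0] + B[0][2] = 8 + -1 = 7, A[2][1] + B[1][2] = 3 + 8 = 11, A[2][2] + B[2][2] = 8 + 0 = 8) = 7 (attained at k = 0)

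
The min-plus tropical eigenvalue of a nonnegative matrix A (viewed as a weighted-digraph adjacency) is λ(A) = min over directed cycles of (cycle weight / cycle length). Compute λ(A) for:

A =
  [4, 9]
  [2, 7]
λ(A) = 4

Enumerate directed cycles and compute their means (weight / length). Sample:
  cycle 0 → 0: weight = 4, length = 1, mean = 4/1 ≈ 4.000
  cycle 1 → 1: weight = 7, length = 1, mean = 7/1 ≈ 7.000
  cycle 0 → 1 → 0: weight = 11, length = 2, mean = 11/2 ≈ 5.500
  cycle 1 → 0 → 1: weight = 11, length = 2, mean = 11/2 ≈ 5.500
Minimum mean = 4.000, attained e.g. along the cycle 0 → 0 with weight 4 and length 1. So λ(A) = 4/1 = 4.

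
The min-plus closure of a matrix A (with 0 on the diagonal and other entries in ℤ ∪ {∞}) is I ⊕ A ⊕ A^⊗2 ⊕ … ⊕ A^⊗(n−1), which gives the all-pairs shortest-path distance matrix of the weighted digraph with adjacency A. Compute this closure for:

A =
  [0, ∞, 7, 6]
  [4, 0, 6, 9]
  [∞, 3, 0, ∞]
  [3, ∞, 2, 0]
Closure =
  [0, 10, 7, 6]
  [4, 0, 6, 9]
  [7, 3, 0, 12]
  [3, 5, 2, 0]

This is the Floyd-Warshall all-pairs shortest-path computation. For each intermediate vertex k = 0, 1, …, 3, update dist[i][j] ← min(dist[i][j], dist[i][k] + dist[k][j]). The final matrix gives, for each (i, j), the minimum total weight of any directed path from i to j (possibly empty when i = j).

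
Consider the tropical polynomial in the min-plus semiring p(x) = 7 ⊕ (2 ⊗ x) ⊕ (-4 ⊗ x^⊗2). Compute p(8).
p(8) = 7

A tropical monomial a ⊗ x^⊗i evaluates to a + i · x. Evaluating each term at x = 8:
  Term 0 contributes 7 + 0 · 8 = 7
  Term 1 contributes 2 + 1 · 8 = 10
  Term 2 contributes -4 + 2 · 8 = 12
p(8) = ⊕ of these = min[7, 10, 12] = 7.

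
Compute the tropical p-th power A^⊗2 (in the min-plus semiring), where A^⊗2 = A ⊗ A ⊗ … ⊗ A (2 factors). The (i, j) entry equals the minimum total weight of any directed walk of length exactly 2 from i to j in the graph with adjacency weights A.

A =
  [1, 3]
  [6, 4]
A^⊗2 =
  [2, 4]
  [7, 8]

Each entry (A^⊗2)_ij equals the minimum over all length-2 walks i = v_0 → v_1 → … → v_2 = j of Σ_t A[v_t][v_{t+1}]. For example, for (i, j) = (0, 1) we minimise over 2 possible intermediate vertex sequences; the minimum is 4, attained along the walk 0 → 0 → 1.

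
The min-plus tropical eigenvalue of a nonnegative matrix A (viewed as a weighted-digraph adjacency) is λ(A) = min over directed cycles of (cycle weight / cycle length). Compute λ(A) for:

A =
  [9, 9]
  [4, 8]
λ(A) = 13/2

Enumerate directed cycles and compute their means (weight / length). Sample:
  cycle 0 → 0: weight = 9, length = 1, mean = 9/1 ≈ 9.000
  cycle 1 → 1: weight = 8, length = 1, mean = 8/1 ≈ 8.000
  cycle 0 → 1 → 0: weight = 13, length = 2, mean = 13/2 ≈ 6.500
  cycle 1 → 0 → 1: weight = 13, length = 2, mean = 13/2 ≈ 6.500
Minimum mean = 6.500, attained e.g. along the cycle 0 → 1 → 0 with weight 13 and length 2. So λ(A) = 13/2 = 13/2.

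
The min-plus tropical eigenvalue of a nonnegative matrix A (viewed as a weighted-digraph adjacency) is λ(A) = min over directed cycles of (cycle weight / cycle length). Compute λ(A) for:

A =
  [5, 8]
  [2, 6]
λ(A) = 5

Enumerate directed cycles and compute their means (weight / length). Sample:
  cycle 0 → 0: weight = 5, length = 1, mean = 5/1 ≈ 5.000
  cycle 1 → 1: weight = 6, length = 1, mean = 6/1 ≈ 6.000
  cycle 0 → 1 → 0: weight = 10, length = 2, mean = 10/2 ≈ 5.000
  cycle 1 → 0 → 1: weight = 10, length = 2, mean = 10/2 ≈ 5.000
Minimum mean = 5.000, attained e.g. along the cycle 0 → 0 with weight 5 and length 1. So λ(A) = 5/1 = 5.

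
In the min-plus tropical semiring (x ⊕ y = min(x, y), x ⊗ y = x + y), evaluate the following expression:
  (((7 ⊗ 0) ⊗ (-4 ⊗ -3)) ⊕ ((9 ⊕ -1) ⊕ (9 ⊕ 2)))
(((7 ⊗ 0) ⊗ (-4 ⊗ -3)) ⊕ ((9 ⊕ -1) ⊕ (9 ⊕ 2))) = -1

Expand innermost to outermost. Recall ⊕ takes the minimum of its arguments and ⊗ takes their sum. Working out the expression (((7 ⊗ 0) ⊗ (-4 ⊗ -3)) ⊕ ((9 ⊕ -1) ⊕ (9 ⊕ 2))) gives -1.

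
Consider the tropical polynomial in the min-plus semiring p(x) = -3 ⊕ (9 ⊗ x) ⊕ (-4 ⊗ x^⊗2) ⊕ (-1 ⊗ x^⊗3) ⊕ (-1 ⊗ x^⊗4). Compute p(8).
p(8) = -3

A tropical monomial a ⊗ x^⊗i evaluates to a + i · x. Evaluating each term at x = 8:
  Term 0 contributes -3 + 0 · 8 = -3
  Term 1 contributes 9 + 1 · 8 = 17
  Term 2 contributes -4 + 2 · 8 = 12
  Term 3 contributes -1 + 3 · 8 = 23
  Term 4 contributes -1 + 4 · 8 = 31
p(8) = ⊕ of these = min[-3, 17, 12, 23, 31] = -3.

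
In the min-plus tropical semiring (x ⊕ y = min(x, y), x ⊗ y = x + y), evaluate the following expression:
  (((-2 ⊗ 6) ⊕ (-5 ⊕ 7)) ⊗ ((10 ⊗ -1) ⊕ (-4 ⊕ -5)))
(((-2 ⊗ 6) ⊕ (-5 ⊕ 7)) ⊗ ((10 ⊗ -1) ⊕ (-4 ⊕ -5))) = -10

Expand innermost to outermost. Recall ⊕ takes the minimum of its arguments and ⊗ takes their sum. Working out the expression (((-2 ⊗ 6) ⊕ (-5 ⊕ 7)) ⊗ ((10 ⊗ -1) ⊕ (-4 ⊕ -5))) gives -10.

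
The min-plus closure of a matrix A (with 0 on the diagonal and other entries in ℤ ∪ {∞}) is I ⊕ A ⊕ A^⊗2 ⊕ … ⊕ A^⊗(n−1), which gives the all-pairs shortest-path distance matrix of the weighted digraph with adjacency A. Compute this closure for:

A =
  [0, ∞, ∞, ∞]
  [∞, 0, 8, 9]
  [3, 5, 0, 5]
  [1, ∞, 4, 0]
Closure =
  [0, ∞, ∞, ∞]
  [10, 0, 8, 9]
  [3, 5, 0, 5]
  [1, 9, 4, 0]

This is the Floyd-Warshall all-pairs shortest-path computation. For each intermediate vertex k = 0, 1, …, 3, update dist[i][j] ← min(dist[i][j], dist[i][k] + dist[k][j]). The final matrix gives, for each (i, j), the minimum total weight of any directed path from i to j (possibly empty when i = j).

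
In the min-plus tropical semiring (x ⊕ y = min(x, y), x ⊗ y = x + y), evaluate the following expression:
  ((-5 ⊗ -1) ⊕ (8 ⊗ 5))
((-5 ⊗ -1) ⊕ (8 ⊗ 5)) = -6

Expand innermost to outermost. Recall ⊕ takes the minimum of its arguments and ⊗ takes their sum. Working out the expression ((-5 ⊗ -1) ⊕ (8 ⊗ 5)) gives -6.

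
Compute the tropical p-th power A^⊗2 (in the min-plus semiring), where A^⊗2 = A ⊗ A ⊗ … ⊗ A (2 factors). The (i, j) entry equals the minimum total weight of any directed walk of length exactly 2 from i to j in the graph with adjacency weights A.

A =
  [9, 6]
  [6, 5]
A^⊗2 =
  [12, 11]
  [11, 10]

Each entry (A^⊗2)_ij equals the minimum over all length-2 walks i = v_0 → v_1 → … → v_2 = j of Σ_t A[v_t][v_{t+1}]. For example, for (i, j) = (0, 1) we minimise over 2 possible intermediate vertex sequences; the minimum is 11, attained along the walk 0 → 1 → 1.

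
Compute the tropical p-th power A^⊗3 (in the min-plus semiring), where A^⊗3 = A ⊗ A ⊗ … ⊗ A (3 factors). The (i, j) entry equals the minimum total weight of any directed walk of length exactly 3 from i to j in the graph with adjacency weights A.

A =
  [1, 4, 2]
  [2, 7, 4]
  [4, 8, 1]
A^⊗3 =
  [3, 6, 4]
  [4, 7, 5]
  [6, 9, 3]

Each entry (A^⊗3)_ij equals the minimum over all length-3 walks i = v_0 → v_1 → … → v_3 = j of Σ_t A[v_t][v_{t+1}]. For example, for (i, j) = (0, 2) we minimise over 9 possible intermediate vertex sequences; the minimum is 4, attained along the walk 0 → 0 → 0 → 2.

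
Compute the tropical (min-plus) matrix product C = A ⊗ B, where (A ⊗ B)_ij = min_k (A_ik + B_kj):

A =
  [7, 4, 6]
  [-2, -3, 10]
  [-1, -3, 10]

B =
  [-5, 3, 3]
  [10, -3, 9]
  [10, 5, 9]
A ⊗ B =
  [2, 1, 10]
  [-7, -6, 1]
  [-6, -6, 2]

Apply the min-plus product entry-by-entry:
  C[0][0] = min over k of (A[0][0] + B[0][0] = 7 + -5 = 2, A[0][1] + B[1][0] = 4 + 10 = 14, A[0][2] + B[2][0] = 6 + 10 = 16) = 2 (attained at k = 0)
  C[0][1] = min over k of (A[0][0] + B[0][1] = 7 + 3 = 10, A[0][1] + B[1][1] = 4 + -3 = 1, A[0][2] + B[2][1] = 6 + 5 = 11) = 1 (attained at k = 1)
  C[0][2] = min over k of (A[0][0] + B[0][2] = 7 + 3 = 10, A[0][1] + B[1][2] = 4 + 9 = 13, A[0][2] + B[2][2] = 6 + 9 = 15) = 10 (attained at k = 0)
  C[1][0] = min over k of (A[1][0] + B[0][0] = -2 + -5 = -7, A[1][1] + B[1][0] = -3 + 10 = 7, A[1][2] + B[2][0] = 10 + 10 = 20) = -7 (attained at k = 0)
  C[1][1] = min over k of (A[1][0] + B[0][1] = -2 + 3 = 1, A[1][1] + B[1][1] = -3 + -3 = -6, A[1][2] + B[2][1] = 10 + 5 = 15) = -6 (attained at k = 1)
  C[1][2] = min over k of (A[1][0] + B[0][2] = -2 + 3 = 1, A[1][1] + B[1][2] = -3 + 9 = 6, A[1][2] + B[2][2] = 10 + 9 = 19) = 1 (attained at k = 0)
  C[2][0] = min over k of (A[2][0] + B[0][0] = -1 + -5 = -6, A[2][1] + B[1][0] = -3 + 10 = 7, A[2][2] + B[2][0] = 10 + 10 = 20) = -6 (attained at k = 0)
  C[2][1] = min over k of (A[2][0] + B[0][1] = -1 + 3 = 2, A[2][1] + B[1][1] = -3 + -3 = -6, A[2][2] + B[2][1] = 10 + 5 = 15) = -6 (attained at k = 1)
  C[2][2] = min over k of (A[2][0] + B[0][2] = -1 + 3 = 2, A[2][1] + B[1][2] = -3 + 9 = 6, A[2][2] + B[2][2] = 10 + 9 = 19) = 2 (attained at k = 0)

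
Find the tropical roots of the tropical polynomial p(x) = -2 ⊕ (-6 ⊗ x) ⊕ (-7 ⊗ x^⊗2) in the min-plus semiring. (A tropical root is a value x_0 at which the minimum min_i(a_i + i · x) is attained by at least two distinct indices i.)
Roots: {1, 4}

Each tropical root is a break point of the lower envelope of the lines y = a_i + i · x (there are 3 lines, with slopes 0, 1, ..., 2). Only the lines that attain the minimum somewhere contribute to roots; other lines are dominated. Here the surviving (envelope) indices are i = 2, i = 1, i = 0.
Intersections between consecutive envelope lines give the roots: for adjacent envelope indices i < j the intersection is x = (a_i − a_j) / (j − i). Reading off the sorted break points: {1, 4}.
Verification: at each break x_0, at least two indices attain the minimum of min_i(a_i + i · x_0).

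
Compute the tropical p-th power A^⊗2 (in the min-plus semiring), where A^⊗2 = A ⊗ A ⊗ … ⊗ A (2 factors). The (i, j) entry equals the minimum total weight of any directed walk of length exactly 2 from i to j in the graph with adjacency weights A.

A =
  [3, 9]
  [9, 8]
A^⊗2 =
  [6, 12]
  [12, 16]

Each entry (A^⊗2)_ij equals the minimum over all length-2 walks i = v_0 → v_1 → … → v_2 = j of Σ_t A[v_t][v_{t+1}]. For example, for (i, j) = (0, 1) we minimise over 2 possible intermediate vertex sequences; the minimum is 12, attained along the walk 0 → 0 → 1.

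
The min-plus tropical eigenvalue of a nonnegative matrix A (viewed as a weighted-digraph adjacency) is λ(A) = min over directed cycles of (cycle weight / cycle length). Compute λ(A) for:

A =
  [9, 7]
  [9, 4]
λ(A) = 4

Enumerate directed cycles and compute their means (weight / length). Sample:
  cycle 0 → 0: weight = 9, length = 1, mean = 9/1 ≈ 9.000
  cycle 1 → 1: weight = 4, length = 1, mean = 4/1 ≈ 4.000
  cycle 0 → 1 → 0: weight = 16, length = 2, mean = 16/2 ≈ 8.000
  cycle 1 → 0 → 1: weight = 16, length = 2, mean = 16/2 ≈ 8.000
Minimum mean = 4.000, attained e.g. along the cycle 1 → 1 with weight 4 and length 1. So λ(A) = 4/1 = 4.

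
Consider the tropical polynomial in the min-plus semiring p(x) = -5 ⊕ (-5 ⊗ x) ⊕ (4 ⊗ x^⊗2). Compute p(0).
p(0) = -5

A tropical monomial a ⊗ x^⊗i evaluates to a + i · x. Evaluating each term at x = 0:
  Term 0 contributes -5 + 0 · 0 = -5
  Term 1 contributes -5 + 1 · 0 = -5
  Term 2 contributes 4 + 2 · 0 = 4
p(0) = ⊕ of these = min[-5, -5, 4] = -5.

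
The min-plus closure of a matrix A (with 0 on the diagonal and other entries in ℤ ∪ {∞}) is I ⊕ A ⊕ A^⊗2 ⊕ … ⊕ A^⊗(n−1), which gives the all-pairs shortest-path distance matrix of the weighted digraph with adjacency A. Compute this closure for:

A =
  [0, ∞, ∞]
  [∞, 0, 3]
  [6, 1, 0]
Closure =
  [0, ∞, ∞]
  [9, 0, 3]
  [6, 1, 0]

This is the Floyd-Warshall all-pairs shortest-path computation. For each intermediate vertex k = 0, 1, …, 2, update dist[i][j] ← min(dist[i][j], dist[i][k] + dist[k][j]). The final matrix gives, for each (i, j), the minimum total weight of any directed path from i to j (possibly empty when i = j).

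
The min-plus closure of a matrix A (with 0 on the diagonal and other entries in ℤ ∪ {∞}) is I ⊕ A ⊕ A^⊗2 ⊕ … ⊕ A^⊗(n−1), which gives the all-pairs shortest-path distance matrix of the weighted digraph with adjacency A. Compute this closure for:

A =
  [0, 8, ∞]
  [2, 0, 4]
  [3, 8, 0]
Closure =
  [0, 8, 12]
  [2, 0, 4]
  [3, 8, 0]

This is the Floyd-Warshall all-pairs shortest-path computation. For each intermediate vertex k = 0, 1, …, 2, update dist[i][j] ← min(dist[i][j], dist[i][k] + dist[k][j]). The final matrix gives, for each (i, j), the minimum total weight of any directed path from i to j (possibly empty when i = j).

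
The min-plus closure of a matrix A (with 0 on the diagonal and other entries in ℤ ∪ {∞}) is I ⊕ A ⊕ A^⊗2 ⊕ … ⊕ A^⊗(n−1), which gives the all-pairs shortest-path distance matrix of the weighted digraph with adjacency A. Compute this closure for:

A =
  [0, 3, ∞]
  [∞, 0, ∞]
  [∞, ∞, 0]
Closure =
  [0, 3, ∞]
  [∞, 0, ∞]
  [∞, ∞, 0]

This is the Floyd-Warshall all-pairs shortest-path computation. For each intermediate vertex k = 0, 1, …, 2, update dist[i][j] ← min(dist[i][j], dist[i][k] + dist[k][j]). The final matrix gives, for each (i, j), the minimum total weight of any directed path from i to j (possibly empty when i = j).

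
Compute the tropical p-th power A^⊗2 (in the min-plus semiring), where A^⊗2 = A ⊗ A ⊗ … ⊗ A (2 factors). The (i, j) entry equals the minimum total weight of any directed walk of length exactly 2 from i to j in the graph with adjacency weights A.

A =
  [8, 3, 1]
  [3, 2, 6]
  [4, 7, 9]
A^⊗2 =
  [5, 5, 9]
  [5, 4, 4]
  [10, 7, 5]

Each entry (A^⊗2)_ij equals the minimum over all length-2 walks i = v_0 → v_1 → … → v_2 = j of Σ_t A[v_t][v_{t+1}]. For example, for (i, j) = (0, 2) we minimise over 3 possible intermediate vertex sequences; the minimum is 9, attained along the walk 0 → 0 → 2.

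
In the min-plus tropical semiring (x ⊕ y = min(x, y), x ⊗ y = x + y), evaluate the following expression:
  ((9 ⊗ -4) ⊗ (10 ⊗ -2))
((9 ⊗ -4) ⊗ (10 ⊗ -2)) = 13

Expand innermost to outermost. Recall ⊕ takes the minimum of its arguments and ⊗ takes their sum. Working out the expression ((9 ⊗ -4) ⊗ (10 ⊗ -2)) gives 13.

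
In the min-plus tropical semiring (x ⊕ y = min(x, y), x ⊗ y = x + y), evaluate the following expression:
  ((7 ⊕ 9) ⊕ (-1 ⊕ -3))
((7 ⊕ 9) ⊕ (-1 ⊕ -3)) = -3

Expand innermost to outermost. Recall ⊕ takes the minimum of its arguments and ⊗ takes their sum. Working out the expression ((7 ⊕ 9) ⊕ (-1 ⊕ -3)) gives -3.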